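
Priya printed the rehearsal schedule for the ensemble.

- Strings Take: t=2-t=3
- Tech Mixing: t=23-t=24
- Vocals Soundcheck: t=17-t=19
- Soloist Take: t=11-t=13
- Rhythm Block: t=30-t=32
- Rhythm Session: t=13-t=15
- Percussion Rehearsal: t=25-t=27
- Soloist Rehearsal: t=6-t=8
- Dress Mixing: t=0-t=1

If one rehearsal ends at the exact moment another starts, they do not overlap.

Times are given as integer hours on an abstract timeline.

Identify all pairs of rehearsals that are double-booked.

none

Sorted by start: Dress Mixing, Strings Take, Soloist Rehearsal, Soloist Take, Rhythm Session, Vocals Soundcheck, Tech Mixing, Percussion Rehearsal, Rhythm Block.
Strings Take starts after Dress Mixing ends, so nothing later overlaps Dress Mixing either.
Soloist Rehearsal starts after Strings Take ends, so nothing later overlaps Strings Take either.
Soloist Take starts after Soloist Rehearsal ends, so nothing later overlaps Soloist Rehearsal either.
Rhythm Session starts exactly when Soloist Take ends (back-to-back, no overlap), so nothing later overlaps Soloist Take either.
Vocals Soundcheck starts after Rhythm Session ends, so nothing later overlaps Rhythm Session either.
Tech Mixing starts after Vocals Soundcheck ends, so nothing later overlaps Vocals Soundcheck either.
Percussion Rehearsal starts after Tech Mixing ends, so nothing later overlaps Tech Mixing either.
Rhythm Block starts after Percussion Rehearsal ends.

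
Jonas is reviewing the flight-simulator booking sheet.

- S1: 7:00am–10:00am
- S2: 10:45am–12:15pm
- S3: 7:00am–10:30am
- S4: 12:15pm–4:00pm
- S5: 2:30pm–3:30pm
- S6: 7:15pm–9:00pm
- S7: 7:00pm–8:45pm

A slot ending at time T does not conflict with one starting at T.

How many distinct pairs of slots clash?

3

Sorted by start: S1, S3, S2, S4, S5, S7, S6.
S3 starts before S1 ends → S1 and S3 overlap.
S2 starts after S1 ends — done with S1.
S2 starts after S3 ends — done with S3.
S4 starts exactly when S2 ends (back-to-back, no overlap) — done with S2.
S5 starts before S4 ends → S4 and S5 overlap.
S7 starts after S4 ends — done with S4.
S7 starts after S5 ends — done with S5.
S6 starts before S7 ends → S7 and S6 overlap.
Overlapping pairs: S1 & S3, S4 & S5, S6 & S7 — 3 in total.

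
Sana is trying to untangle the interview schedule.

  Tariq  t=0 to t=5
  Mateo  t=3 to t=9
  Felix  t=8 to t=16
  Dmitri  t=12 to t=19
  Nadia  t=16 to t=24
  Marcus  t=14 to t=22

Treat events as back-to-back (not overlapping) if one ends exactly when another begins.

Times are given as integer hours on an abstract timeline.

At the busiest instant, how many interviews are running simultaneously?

3

Sweep the timeline, counting +1 at each start and −1 at each end (ends before starts at a tie):
t=0 start Tariq → 1
t=3 start Mateo → 2
t=5 end Tariq → 1
t=8 start Felix → 2
t=9 end Mateo → 1
t=12 start Dmitri → 2
t=14 start Marcus → 3
t=16 end Felix → 2
t=16 start Nadia → 3
t=19 end Dmitri → 2
t=22 end Marcus → 1
t=24 end Nadia → 0
Peak is 3, at t=14 (Dmitri, Felix, Marcus).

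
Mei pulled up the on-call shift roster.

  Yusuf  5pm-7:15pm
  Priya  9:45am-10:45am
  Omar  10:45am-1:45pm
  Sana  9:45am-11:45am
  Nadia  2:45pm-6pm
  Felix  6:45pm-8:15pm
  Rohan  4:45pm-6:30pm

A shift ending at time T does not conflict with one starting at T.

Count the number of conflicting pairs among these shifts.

Sorted by start: Sana, Priya, Omar, Nadia, Rohan, Yusuf, Felix.
Priya starts before Sana ends → Sana and Priya overlap.
Omar starts before Sana ends → Sana and Omar overlap.
Nadia starts after Sana ends, so nothing later overlaps Sana either.
Omar starts exactly when Priya ends (back-to-back, no overlap), so nothing later overlaps Priya either.
Nadia starts after Omar ends, so nothing later overlaps Omar either.
Rohan starts before Nadia ends → Nadia and Rohan overlap.
Yusuf starts before Nadia ends → Nadia and Yusuf overlap.
Felix starts after Nadia ends.
Yusuf starts before Rohan ends → Rohan and Yusuf overlap.
Felix starts after Rohan ends.
Felix starts before Yusuf ends → Yusuf and Felix overlap.
Overlapping pairs: Felix & Yusuf, Nadia & Rohan, Nadia & Yusuf, Omar & Sana, Priya & Sana, Rohan & Yusuf — 6 in total.

6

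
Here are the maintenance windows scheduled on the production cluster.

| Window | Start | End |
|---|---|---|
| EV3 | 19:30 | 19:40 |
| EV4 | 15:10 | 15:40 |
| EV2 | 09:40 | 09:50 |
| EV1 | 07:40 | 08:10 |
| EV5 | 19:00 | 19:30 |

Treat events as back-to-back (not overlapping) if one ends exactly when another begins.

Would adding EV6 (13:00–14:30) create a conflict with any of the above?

No — it doesn't clash with anything

EV1: ends 08:10 at or before EV6 starts 13:00 → clear.
EV2: ends 09:50 at or before EV6 starts 13:00 → clear.
EV4: starts 15:10 at or after EV6 ends 14:30 → clear.
EV5: starts 19:00 at or after EV6 ends 14:30 → clear.
EV3: starts 19:30 at or after EV6 ends 14:30 → clear.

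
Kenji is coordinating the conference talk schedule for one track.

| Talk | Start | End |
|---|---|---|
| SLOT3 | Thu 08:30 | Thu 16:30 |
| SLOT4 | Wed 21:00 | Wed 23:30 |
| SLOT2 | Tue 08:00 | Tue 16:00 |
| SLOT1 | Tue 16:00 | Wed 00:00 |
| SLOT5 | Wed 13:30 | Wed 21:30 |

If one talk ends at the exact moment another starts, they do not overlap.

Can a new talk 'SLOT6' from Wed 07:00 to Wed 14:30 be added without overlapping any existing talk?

SLOT2: ends Tue 16:00 at or before SLOT6 starts Wed 07:00 → clear.
SLOT1: ends Wed 00:00 at or before SLOT6 starts Wed 07:00 → clear.
SLOT5: starts Wed 13:30 before SLOT6 ends Wed 14:30, and ends Wed 21:30 after SLOT6 starts Wed 07:00 → overlap.
SLOT4: starts Wed 21:00 at or after SLOT6 ends Wed 14:30 → clear.
SLOT3: starts Thu 08:30 at or after SLOT6 ends Wed 14:30 → clear.
SLOT6 overlaps SLOT5.

No — it overlaps SLOT5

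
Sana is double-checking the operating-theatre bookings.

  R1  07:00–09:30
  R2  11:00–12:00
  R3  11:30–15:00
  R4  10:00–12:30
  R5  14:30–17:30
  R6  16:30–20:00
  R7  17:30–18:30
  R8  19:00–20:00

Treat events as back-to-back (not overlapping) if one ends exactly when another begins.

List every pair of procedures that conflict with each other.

Sorted by start: R1, R4, R2, R3, R5, R6, R7, R8.
R4 starts after R1 ends, so R1 has no further overlaps.
R2 starts before R4 ends → R4 and R2 overlap.
R3 starts before R4 ends → R4 and R3 overlap.
R5 starts after R4 ends, so R4 has no further overlaps.
R3 starts before R2 ends → R2 and R3 overlap.
R5 starts after R2 ends, so R2 has no further overlaps.
R5 starts before R3 ends → R3 and R5 overlap.
R6 starts after R3 ends, so R3 has no further overlaps.
R6 starts before R5 ends → R5 and R6 overlap.
R7 starts exactly when R5 ends (back-to-back, no overlap), so R5 has no further overlaps.
R7 starts before R6 ends → R6 and R7 overlap.
R8 starts before R6 ends → R6 and R8 overlap.
R8 starts after R7 ends.

R2 & R3, R2 & R4, R3 & R4, R3 & R5, R5 & R6, R6 & R7, R6 & R8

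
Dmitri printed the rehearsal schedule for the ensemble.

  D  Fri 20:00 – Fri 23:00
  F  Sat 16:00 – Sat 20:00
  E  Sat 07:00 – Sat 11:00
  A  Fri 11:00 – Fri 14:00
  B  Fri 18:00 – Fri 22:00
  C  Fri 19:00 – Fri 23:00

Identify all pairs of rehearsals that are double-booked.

Two intervals overlap when each starts before the other ends.
Sorted by start: A, B, C, D, E, F.
B starts after A ends, so nothing later overlaps A either.
C starts before B ends → B and C overlap.
D starts before B ends → B and D overlap.
E starts after B ends, so nothing later overlaps B either.
D starts before C ends → C and D overlap.
E starts after C ends, so nothing later overlaps C either.
E starts after D ends, so nothing later overlaps D either.
F starts after E ends.

B & C, B & D, C & D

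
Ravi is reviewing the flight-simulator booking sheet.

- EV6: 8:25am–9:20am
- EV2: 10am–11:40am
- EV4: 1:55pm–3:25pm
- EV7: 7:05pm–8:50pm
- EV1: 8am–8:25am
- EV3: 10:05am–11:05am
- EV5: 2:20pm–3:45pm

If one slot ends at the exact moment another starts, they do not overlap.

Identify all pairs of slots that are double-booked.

Sorted by start: EV1, EV6, EV2, EV3, EV4, EV5, EV7.
EV6 starts exactly when EV1 ends (back-to-back, no overlap) — done with EV1.
EV2 starts after EV6 ends — done with EV6.
EV3 starts before EV2 ends → EV2 and EV3 overlap.
EV4 starts after EV2 ends — done with EV2.
EV4 starts after EV3 ends — done with EV3.
EV5 starts before EV4 ends → EV4 and EV5 overlap.
EV7 starts after EV4 ends.
EV7 starts after EV5 ends.

EV2 & EV3, EV4 & EV5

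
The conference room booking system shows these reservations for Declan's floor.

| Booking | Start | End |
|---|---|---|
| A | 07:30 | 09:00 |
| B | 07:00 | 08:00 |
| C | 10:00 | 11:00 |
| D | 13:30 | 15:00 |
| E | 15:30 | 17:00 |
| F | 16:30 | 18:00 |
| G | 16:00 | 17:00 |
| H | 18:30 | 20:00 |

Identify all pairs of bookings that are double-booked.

A & B, E & F, E & G, F & G

Sorted by start: B, A, C, D, E, G, F, H.
A starts before B ends → B and A overlap.
C starts after B ends — done with B.
C starts after A ends — done with A.
D starts after C ends — done with C.
E starts after D ends — done with D.
G starts before E ends → E and G overlap.
F starts before E ends → E and F overlap.
H starts after E ends.
F starts before G ends → G and F overlap.
H starts after G ends.
H starts after F ends.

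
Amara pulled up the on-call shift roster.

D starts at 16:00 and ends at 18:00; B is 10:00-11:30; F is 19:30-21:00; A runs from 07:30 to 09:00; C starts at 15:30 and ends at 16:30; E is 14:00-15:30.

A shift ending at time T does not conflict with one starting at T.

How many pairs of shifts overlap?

Sorted by start: A, B, E, C, D, F.
B starts after A ends; A is clear from here.
E starts after B ends; B is clear from here.
C starts exactly when E ends (back-to-back, no overlap); E is clear from here.
D starts before C ends → C and D overlap.
F starts after C ends.
F starts after D ends.
Overlapping pairs: C & D — 1 in total.

1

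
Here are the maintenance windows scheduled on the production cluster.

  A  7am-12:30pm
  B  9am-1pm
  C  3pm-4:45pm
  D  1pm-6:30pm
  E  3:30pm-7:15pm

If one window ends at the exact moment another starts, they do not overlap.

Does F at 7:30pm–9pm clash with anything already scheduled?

A: ends 12:30pm at or before F starts 7:30pm → clear.
B: ends 1pm at or before F starts 7:30pm → clear.
D: ends 6:30pm at or before F starts 7:30pm → clear.
C: ends 4:45pm at or before F starts 7:30pm → clear.
E: ends 7:15pm at or before F starts 7:30pm → clear.

No — it doesn't clash with anything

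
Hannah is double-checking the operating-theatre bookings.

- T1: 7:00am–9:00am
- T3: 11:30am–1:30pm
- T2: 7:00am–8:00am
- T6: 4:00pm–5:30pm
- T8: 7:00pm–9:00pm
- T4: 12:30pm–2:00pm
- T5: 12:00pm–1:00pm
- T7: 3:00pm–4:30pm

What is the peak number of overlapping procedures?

Sweep the timeline, counting +1 at each start and −1 at each end (ends before starts at a tie):
7:00am start T1 → 1
7:00am start T2 → 2
8:00am end T2 → 1
9:00am end T1 → 0
11:30am start T3 → 1
12:00pm start T5 → 2
12:30pm start T4 → 3
1:00pm end T5 → 2
1:30pm end T3 → 1
2:00pm end T4 → 0
3:00pm start T7 → 1
4:00pm start T6 → 2
4:30pm end T7 → 1
5:30pm end T6 → 0
7:00pm start T8 → 1
9:00pm end T8 → 0
Peak is 3, at 12:30pm (T3, T4, T5).

3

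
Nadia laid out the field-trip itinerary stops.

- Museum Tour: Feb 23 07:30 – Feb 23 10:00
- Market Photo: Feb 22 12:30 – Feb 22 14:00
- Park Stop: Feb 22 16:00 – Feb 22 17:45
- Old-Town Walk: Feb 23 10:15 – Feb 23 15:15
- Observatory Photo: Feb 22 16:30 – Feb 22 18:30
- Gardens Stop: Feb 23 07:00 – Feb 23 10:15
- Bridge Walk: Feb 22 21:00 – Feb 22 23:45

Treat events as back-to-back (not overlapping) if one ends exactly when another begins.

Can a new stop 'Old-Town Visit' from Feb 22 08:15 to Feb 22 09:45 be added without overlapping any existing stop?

Yes — the slot is free

Market Photo: starts Feb 22 12:30 at or after Old-Town Visit ends Feb 22 09:45 → clear.
Park Stop: starts Feb 22 16:00 at or after Old-Town Visit ends Feb 22 09:45 → clear.
Observatory Photo: starts Feb 22 16:30 at or after Old-Town Visit ends Feb 22 09:45 → clear.
Bridge Walk: starts Feb 22 21:00 at or after Old-Town Visit ends Feb 22 09:45 → clear.
Gardens Stop: starts Feb 23 07:00 at or after Old-Town Visit ends Feb 22 09:45 → clear.
Museum Tour: starts Feb 23 07:30 at or after Old-Town Visit ends Feb 22 09:45 → clear.
Old-Town Walk: starts Feb 23 10:15 at or after Old-Town Visit ends Feb 22 09:45 → clear.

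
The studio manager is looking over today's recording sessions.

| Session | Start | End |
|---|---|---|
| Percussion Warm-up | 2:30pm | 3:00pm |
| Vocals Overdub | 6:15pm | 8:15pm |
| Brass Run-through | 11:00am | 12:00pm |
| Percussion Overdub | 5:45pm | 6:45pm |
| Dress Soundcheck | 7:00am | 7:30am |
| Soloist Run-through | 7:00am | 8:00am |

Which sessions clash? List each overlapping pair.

Dress Soundcheck & Soloist Run-through, Percussion Overdub & Vocals Overdub

Sorted by start: Dress Soundcheck, Soloist Run-through, Brass Run-through, Percussion Warm-up, Percussion Overdub, Vocals Overdub.
Soloist Run-through starts before Dress Soundcheck ends → Dress Soundcheck and Soloist Run-through overlap.
Brass Run-through starts after Dress Soundcheck ends, so nothing later overlaps Dress Soundcheck either.
Brass Run-through starts after Soloist Run-through ends, so nothing later overlaps Soloist Run-through either.
Percussion Warm-up starts after Brass Run-through ends, so nothing later overlaps Brass Run-through either.
Percussion Overdub starts after Percussion Warm-up ends, so nothing later overlaps Percussion Warm-up either.
Vocals Overdub starts before Percussion Overdub ends → Percussion Overdub and Vocals Overdub overlap.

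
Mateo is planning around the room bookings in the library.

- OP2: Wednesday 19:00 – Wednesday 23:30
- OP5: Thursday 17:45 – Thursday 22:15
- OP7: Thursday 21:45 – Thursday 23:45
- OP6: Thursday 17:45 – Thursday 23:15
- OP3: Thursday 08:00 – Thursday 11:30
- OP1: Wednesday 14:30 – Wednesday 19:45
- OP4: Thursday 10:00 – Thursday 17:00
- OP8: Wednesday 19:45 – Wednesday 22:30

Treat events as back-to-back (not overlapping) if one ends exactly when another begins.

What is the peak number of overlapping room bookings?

3

Sweep the timeline, counting +1 at each start and −1 at each end (ends before starts at a tie):
Wednesday 14:30 start OP1 → 1
Wednesday 19:00 start OP2 → 2
Wednesday 19:45 end OP1 → 1
Wednesday 19:45 start OP8 → 2
Wednesday 22:30 end OP8 → 1
Wednesday 23:30 end OP2 → 0
Thursday 08:00 start OP3 → 1
Thursday 10:00 start OP4 → 2
Thursday 11:30 end OP3 → 1
Thursday 17:00 end OP4 → 0
Thursday 17:45 start OP5 → 1
Thursday 17:45 start OP6 → 2
Thursday 21:45 start OP7 → 3
Thursday 22:15 end OP5 → 2
Thursday 23:15 end OP6 → 1
Thursday 23:45 end OP7 → 0
Peak is 3, at Thursday 21:45 (OP5, OP6, OP7).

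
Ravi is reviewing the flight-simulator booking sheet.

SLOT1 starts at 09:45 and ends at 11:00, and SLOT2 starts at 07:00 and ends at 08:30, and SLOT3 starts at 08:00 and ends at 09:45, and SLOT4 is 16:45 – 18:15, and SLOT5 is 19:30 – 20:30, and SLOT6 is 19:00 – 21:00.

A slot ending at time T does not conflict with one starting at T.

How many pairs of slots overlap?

Sorted by start: SLOT2, SLOT3, SLOT1, SLOT4, SLOT6, SLOT5.
SLOT3 starts before SLOT2 ends → SLOT2 and SLOT3 overlap.
SLOT1 starts after SLOT2 ends, so nothing later overlaps SLOT2 either.
SLOT1 starts exactly when SLOT3 ends (back-to-back, no overlap), so nothing later overlaps SLOT3 either.
SLOT4 starts after SLOT1 ends, so nothing later overlaps SLOT1 either.
SLOT6 starts after SLOT4 ends, so nothing later overlaps SLOT4 either.
SLOT5 starts before SLOT6 ends → SLOT6 and SLOT5 overlap.
Overlapping pairs: SLOT2 & SLOT3, SLOT5 & SLOT6 — 2 in total.

2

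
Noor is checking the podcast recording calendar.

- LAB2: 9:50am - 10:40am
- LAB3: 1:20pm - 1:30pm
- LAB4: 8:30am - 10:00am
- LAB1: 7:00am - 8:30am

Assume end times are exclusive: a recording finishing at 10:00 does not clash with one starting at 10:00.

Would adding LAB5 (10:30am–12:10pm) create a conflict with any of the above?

Yes — it overlaps LAB2

LAB1: ends 8:30am at or before LAB5 starts 10:30am → clear.
LAB4: ends 10:00am at or before LAB5 starts 10:30am → clear.
LAB2: starts 9:50am before LAB5 ends 12:10pm, and ends 10:40am after LAB5 starts 10:30am → overlap.
LAB3: starts 1:20pm at or after LAB5 ends 12:10pm → clear.
LAB5 overlaps LAB2.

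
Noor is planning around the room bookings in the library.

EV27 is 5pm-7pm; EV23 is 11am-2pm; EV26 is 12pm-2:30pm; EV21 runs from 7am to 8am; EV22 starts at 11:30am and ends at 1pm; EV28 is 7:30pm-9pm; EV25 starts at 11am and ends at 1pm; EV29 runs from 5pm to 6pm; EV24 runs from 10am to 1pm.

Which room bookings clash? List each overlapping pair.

EV22 & EV23, EV22 & EV24, EV22 & EV25, EV22 & EV26, EV23 & EV24, EV23 & EV25, EV23 & EV26, EV24 & EV25, EV24 & EV26, EV25 & EV26, EV27 & EV29

Sorted by start: EV21, EV24, EV23, EV25, EV22, EV26, EV27, EV29, EV28.
EV24 starts after EV21 ends — done with EV21.
EV23 starts before EV24 ends → EV24 and EV23 overlap.
EV25 starts before EV24 ends → EV24 and EV25 overlap.
EV22 starts before EV24 ends → EV24 and EV22 overlap.
EV26 starts before EV24 ends → EV24 and EV26 overlap.
EV27 starts after EV24 ends — done with EV24.
EV25 starts before EV23 ends → EV23 and EV25 overlap.
EV22 starts before EV23 ends → EV23 and EV22 overlap.
EV26 starts before EV23 ends → EV23 and EV26 overlap.
EV27 starts after EV23 ends — done with EV23.
EV22 starts before EV25 ends → EV25 and EV22 overlap.
EV26 starts before EV25 ends → EV25 and EV26 overlap.
EV27 starts after EV25 ends — done with EV25.
EV26 starts before EV22 ends → EV22 and EV26 overlap.
EV27 starts after EV22 ends — done with EV22.
EV27 starts after EV26 ends — done with EV26.
EV29 starts before EV27 ends → EV27 and EV29 overlap.
EV28 starts after EV27 ends.
EV28 starts after EV29 ends.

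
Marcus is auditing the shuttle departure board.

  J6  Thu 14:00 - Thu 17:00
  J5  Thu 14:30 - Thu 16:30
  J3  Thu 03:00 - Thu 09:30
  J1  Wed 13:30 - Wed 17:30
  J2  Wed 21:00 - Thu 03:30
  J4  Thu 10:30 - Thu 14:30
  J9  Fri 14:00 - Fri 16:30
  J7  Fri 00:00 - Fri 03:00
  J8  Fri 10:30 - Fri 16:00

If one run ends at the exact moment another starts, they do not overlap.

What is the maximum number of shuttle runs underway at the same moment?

Walk through starts and ends in time order (an end at T is processed before a start at T):
Wed 13:30 start J1 → 1
Wed 17:30 end J1 → 0
Wed 21:00 start J2 → 1
Thu 03:00 start J3 → 2
Thu 03:30 end J2 → 1
Thu 09:30 end J3 → 0
Thu 10:30 start J4 → 1
Thu 14:00 start J6 → 2
Thu 14:30 end J4 → 1
Thu 14:30 start J5 → 2
Thu 16:30 end J5 → 1
Thu 17:00 end J6 → 0
Fri 00:00 start J7 → 1
Fri 03:00 end J7 → 0
Fri 10:30 start J8 → 1
Fri 14:00 start J9 → 2
Fri 16:00 end J8 → 1
Fri 16:30 end J9 → 0
Peak is 2, at Thu 03:00 (J2, J3).

2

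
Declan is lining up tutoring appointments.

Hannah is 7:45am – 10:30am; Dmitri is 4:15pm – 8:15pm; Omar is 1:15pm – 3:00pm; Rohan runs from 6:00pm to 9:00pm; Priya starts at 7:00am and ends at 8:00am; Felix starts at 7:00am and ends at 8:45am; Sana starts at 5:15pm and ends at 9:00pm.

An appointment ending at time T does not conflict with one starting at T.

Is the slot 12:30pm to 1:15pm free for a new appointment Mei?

Felix: ends 8:45am at or before Mei starts 12:30pm → clear.
Priya: ends 8:00am at or before Mei starts 12:30pm → clear.
Hannah: ends 10:30am at or before Mei starts 12:30pm → clear.
Omar: starts 1:15pm at or after Mei ends 1:15pm → clear.
Dmitri: starts 4:15pm at or after Mei ends 1:15pm → clear.
Sana: starts 5:15pm at or after Mei ends 1:15pm → clear.
Rohan: starts 6:00pm at or after Mei ends 1:15pm → clear.

Yes — the slot is free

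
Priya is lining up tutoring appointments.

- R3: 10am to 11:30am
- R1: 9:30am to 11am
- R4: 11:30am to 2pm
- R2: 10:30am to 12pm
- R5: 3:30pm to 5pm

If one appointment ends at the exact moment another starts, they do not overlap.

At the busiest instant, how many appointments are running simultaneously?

3

Sweep the timeline, counting +1 at each start and −1 at each end (ends before starts at a tie):
9:30am start R1 → 1
10am start R3 → 2
10:30am start R2 → 3
11am end R1 → 2
11:30am end R3 → 1
11:30am start R4 → 2
12pm end R2 → 1
2pm end R4 → 0
3:30pm start R5 → 1
5pm end R5 → 0
Peak is 3, at 10:30am (R1, R2, R3).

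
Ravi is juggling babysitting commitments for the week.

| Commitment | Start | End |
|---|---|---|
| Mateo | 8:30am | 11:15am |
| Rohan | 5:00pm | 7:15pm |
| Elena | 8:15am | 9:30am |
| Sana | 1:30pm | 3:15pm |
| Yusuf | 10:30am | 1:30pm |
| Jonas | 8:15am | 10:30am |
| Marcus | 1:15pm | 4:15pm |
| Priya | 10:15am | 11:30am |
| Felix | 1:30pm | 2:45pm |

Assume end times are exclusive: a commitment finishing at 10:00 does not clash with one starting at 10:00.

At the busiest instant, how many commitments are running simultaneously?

Sort all start/end points and keep a running count:
8:15am start Elena → 1
8:15am start Jonas → 2
8:30am start Mateo → 3
9:30am end Elena → 2
10:15am start Priya → 3
10:30am end Jonas → 2
10:30am start Yusuf → 3
11:15am end Mateo → 2
11:30am end Priya → 1
1:15pm start Marcus → 2
1:30pm end Yusuf → 1
1:30pm start Felix → 2
1:30pm start Sana → 3
2:45pm end Felix → 2
3:15pm end Sana → 1
4:15pm end Marcus → 0
5:00pm start Rohan → 1
7:15pm end Rohan → 0
Peak is 3, at 8:30am (Elena, Jonas, Mateo).

3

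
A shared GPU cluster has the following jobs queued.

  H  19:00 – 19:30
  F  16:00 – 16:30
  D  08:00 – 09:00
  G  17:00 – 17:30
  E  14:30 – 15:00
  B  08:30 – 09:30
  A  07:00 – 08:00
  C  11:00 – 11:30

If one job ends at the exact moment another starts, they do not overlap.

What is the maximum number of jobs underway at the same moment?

2

Walk through starts and ends in time order (an end at T is processed before a start at T):
07:00 start A → 1
08:00 end A → 0
08:00 start D → 1
08:30 start B → 2
09:00 end D → 1
09:30 end B → 0
11:00 start C → 1
11:30 end C → 0
14:30 start E → 1
15:00 end E → 0
16:00 start F → 1
16:30 end F → 0
17:00 start G → 1
17:30 end G → 0
19:00 start H → 1
19:30 end H → 0
Peak is 2, at 08:30 (B, D).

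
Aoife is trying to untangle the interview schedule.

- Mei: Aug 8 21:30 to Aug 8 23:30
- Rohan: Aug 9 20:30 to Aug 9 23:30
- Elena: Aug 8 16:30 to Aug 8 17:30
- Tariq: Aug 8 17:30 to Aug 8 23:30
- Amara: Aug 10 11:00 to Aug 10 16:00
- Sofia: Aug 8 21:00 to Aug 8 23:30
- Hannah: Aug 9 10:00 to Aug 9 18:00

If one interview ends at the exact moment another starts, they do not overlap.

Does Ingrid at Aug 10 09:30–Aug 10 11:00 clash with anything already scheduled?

Elena: ends Aug 8 17:30 at or before Ingrid starts Aug 10 09:30 → clear.
Tariq: ends Aug 8 23:30 at or before Ingrid starts Aug 10 09:30 → clear.
Sofia: ends Aug 8 23:30 at or before Ingrid starts Aug 10 09:30 → clear.
Mei: ends Aug 8 23:30 at or before Ingrid starts Aug 10 09:30 → clear.
Hannah: ends Aug 9 18:00 at or before Ingrid starts Aug 10 09:30 → clear.
Rohan: ends Aug 9 23:30 at or before Ingrid starts Aug 10 09:30 → clear.
Amara: starts Aug 10 11:00 at or after Ingrid ends Aug 10 11:00 → clear.

No — it doesn't clash with anything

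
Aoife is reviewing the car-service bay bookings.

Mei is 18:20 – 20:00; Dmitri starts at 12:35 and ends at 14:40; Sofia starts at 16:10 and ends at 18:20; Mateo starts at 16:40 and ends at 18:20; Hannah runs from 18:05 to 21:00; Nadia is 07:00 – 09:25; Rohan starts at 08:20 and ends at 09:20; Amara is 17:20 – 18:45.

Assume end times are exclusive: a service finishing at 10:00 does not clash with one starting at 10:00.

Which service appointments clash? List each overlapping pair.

Sorted by start: Nadia, Rohan, Dmitri, Sofia, Mateo, Amara, Hannah, Mei.
Rohan starts before Nadia ends → Nadia and Rohan overlap.
Dmitri starts after Nadia ends, so nothing later overlaps Nadia either.
Dmitri starts after Rohan ends, so nothing later overlaps Rohan either.
Sofia starts after Dmitri ends, so nothing later overlaps Dmitri either.
Mateo starts before Sofia ends → Sofia and Mateo overlap.
Amara starts before Sofia ends → Sofia and Amara overlap.
Hannah starts before Sofia ends → Sofia and Hannah overlap.
Mei starts exactly when Sofia ends (back-to-back, no overlap).
Amara starts before Mateo ends → Mateo and Amara overlap.
Hannah starts before Mateo ends → Mateo and Hannah overlap.
Mei starts exactly when Mateo ends (back-to-back, no overlap).
Hannah starts before Amara ends → Amara and Hannah overlap.
Mei starts before Amara ends → Amara and Mei overlap.
Mei starts before Hannah ends → Hannah and Mei overlap.

Amara & Hannah, Amara & Mateo, Amara & Mei, Amara & Sofia, Hannah & Mateo, Hannah & Mei, Hannah & Sofia, Mateo & Sofia, Nadia & Rohan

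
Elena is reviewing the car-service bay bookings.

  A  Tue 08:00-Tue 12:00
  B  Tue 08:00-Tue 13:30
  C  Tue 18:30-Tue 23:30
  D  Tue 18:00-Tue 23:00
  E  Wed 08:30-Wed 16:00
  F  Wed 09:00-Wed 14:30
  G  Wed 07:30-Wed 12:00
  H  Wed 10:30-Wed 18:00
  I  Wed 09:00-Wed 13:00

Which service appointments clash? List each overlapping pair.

A & B, C & D, E & F, E & G, E & H, E & I, F & G, F & H, F & I, G & H, G & I, H & I

Sorted by start: A, B, D, C, G, E, F, I, H.
B starts before A ends → A and B overlap.
D starts after A ends — done with A.
D starts after B ends — done with B.
C starts before D ends → D and C overlap.
G starts after D ends — done with D.
G starts after C ends — done with C.
E starts before G ends → G and E overlap.
F starts before G ends → G and F overlap.
I starts before G ends → G and I overlap.
H starts before G ends → G and H overlap.
F starts before E ends → E and F overlap.
I starts before E ends → E and I overlap.
H starts before E ends → E and H overlap.
I starts before F ends → F and I overlap.
H starts before F ends → F and H overlap.
H starts before I ends → I and H overlap.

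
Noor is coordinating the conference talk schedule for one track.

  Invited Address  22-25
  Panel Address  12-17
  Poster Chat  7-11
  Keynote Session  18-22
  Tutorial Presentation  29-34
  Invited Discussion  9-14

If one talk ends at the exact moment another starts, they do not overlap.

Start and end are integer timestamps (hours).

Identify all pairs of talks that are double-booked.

Invited Discussion & Panel Address, Invited Discussion & Poster Chat

Two intervals overlap when each starts before the other ends.
Sorted by start: Poster Chat, Invited Discussion, Panel Address, Keynote Session, Invited Address, Tutorial Presentation.
Invited Discussion starts before Poster Chat ends → Poster Chat and Invited Discussion overlap.
Panel Address starts after Poster Chat ends, so Poster Chat has no further overlaps.
Panel Address starts before Invited Discussion ends → Invited Discussion and Panel Address overlap.
Keynote Session starts after Invited Discussion ends, so Invited Discussion has no further overlaps.
Keynote Session starts after Panel Address ends, so Panel Address has no further overlaps.
Invited Address starts exactly when Keynote Session ends (back-to-back, no overlap), so Keynote Session has no further overlaps.
Tutorial Presentation starts after Invited Address ends.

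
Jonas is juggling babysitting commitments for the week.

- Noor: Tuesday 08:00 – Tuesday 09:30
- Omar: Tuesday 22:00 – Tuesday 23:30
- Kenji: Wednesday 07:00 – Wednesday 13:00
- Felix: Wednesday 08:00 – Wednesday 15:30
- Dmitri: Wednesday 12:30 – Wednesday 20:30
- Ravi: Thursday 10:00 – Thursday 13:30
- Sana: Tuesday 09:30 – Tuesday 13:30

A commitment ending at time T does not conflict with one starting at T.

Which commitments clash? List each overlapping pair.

Two intervals overlap when each starts before the other ends.
Sorted by start: Noor, Sana, Omar, Kenji, Felix, Dmitri, Ravi.
Sana starts exactly when Noor ends (back-to-back, no overlap), so nothing later overlaps Noor either.
Omar starts after Sana ends, so nothing later overlaps Sana either.
Kenji starts after Omar ends, so nothing later overlaps Omar either.
Felix starts before Kenji ends → Kenji and Felix overlap.
Dmitri starts before Kenji ends → Kenji and Dmitri overlap.
Ravi starts after Kenji ends.
Dmitri starts before Felix ends → Felix and Dmitri overlap.
Ravi starts after Felix ends.
Ravi starts after Dmitri ends.

Dmitri & Felix, Dmitri & Kenji, Felix & Kenji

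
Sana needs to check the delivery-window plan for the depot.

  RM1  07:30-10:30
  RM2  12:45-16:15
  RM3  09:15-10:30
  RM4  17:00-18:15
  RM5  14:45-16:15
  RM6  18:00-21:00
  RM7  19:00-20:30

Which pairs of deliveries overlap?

Sorted by start: RM1, RM3, RM2, RM5, RM4, RM6, RM7.
RM3 starts before RM1 ends → RM1 and RM3 overlap.
RM2 starts after RM1 ends; RM1 is clear from here.
RM2 starts after RM3 ends; RM3 is clear from here.
RM5 starts before RM2 ends → RM2 and RM5 overlap.
RM4 starts after RM2 ends; RM2 is clear from here.
RM4 starts after RM5 ends; RM5 is clear from here.
RM6 starts before RM4 ends → RM4 and RM6 overlap.
RM7 starts after RM4 ends.
RM7 starts before RM6 ends → RM6 and RM7 overlap.

RM1 & RM3, RM2 & RM5, RM4 & RM6, RM6 & RM7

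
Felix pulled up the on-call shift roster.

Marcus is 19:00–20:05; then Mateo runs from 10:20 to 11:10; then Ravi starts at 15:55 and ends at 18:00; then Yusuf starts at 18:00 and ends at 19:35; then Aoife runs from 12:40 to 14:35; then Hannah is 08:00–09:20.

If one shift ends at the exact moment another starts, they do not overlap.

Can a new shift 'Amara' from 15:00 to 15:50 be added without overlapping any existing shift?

Yes — the slot is free

Hannah: ends 09:20 at or before Amara starts 15:00 → clear.
Mateo: ends 11:10 at or before Amara starts 15:00 → clear.
Aoife: ends 14:35 at or before Amara starts 15:00 → clear.
Ravi: starts 15:55 at or after Amara ends 15:50 → clear.
Yusuf: starts 18:00 at or after Amara ends 15:50 → clear.
Marcus: starts 19:00 at or after Amara ends 15:50 → clear.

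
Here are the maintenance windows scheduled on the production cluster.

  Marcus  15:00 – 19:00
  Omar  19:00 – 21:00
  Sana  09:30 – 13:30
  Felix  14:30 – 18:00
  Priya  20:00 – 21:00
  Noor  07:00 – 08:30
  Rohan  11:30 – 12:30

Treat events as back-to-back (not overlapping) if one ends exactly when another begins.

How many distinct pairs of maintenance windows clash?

3

Sorted by start: Noor, Sana, Rohan, Felix, Marcus, Omar, Priya.
Sana starts after Noor ends, so nothing later overlaps Noor either.
Rohan starts before Sana ends → Sana and Rohan overlap.
Felix starts after Sana ends, so nothing later overlaps Sana either.
Felix starts after Rohan ends, so nothing later overlaps Rohan either.
Marcus starts before Felix ends → Felix and Marcus overlap.
Omar starts after Felix ends, so nothing later overlaps Felix either.
Omar starts exactly when Marcus ends (back-to-back, no overlap), so nothing later overlaps Marcus either.
Priya starts before Omar ends → Omar and Priya overlap.
Overlapping pairs: Felix & Marcus, Omar & Priya, Rohan & Sana — 3 in total.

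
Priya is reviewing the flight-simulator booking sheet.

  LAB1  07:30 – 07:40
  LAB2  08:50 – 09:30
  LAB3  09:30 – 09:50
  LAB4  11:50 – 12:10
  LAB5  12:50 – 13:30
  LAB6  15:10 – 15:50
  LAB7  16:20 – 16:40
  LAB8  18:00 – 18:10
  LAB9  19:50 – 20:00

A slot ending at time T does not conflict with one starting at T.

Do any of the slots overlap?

Sorted by start: LAB1, LAB2, LAB3, LAB4, LAB5, LAB6, LAB7, LAB8, LAB9.
LAB2 starts after LAB1 ends; LAB1 is clear from here.
LAB3 starts exactly when LAB2 ends (back-to-back, no overlap); LAB2 is clear from here.
LAB4 starts after LAB3 ends; LAB3 is clear from here.
LAB5 starts after LAB4 ends; LAB4 is clear from here.
LAB6 starts after LAB5 ends; LAB5 is clear from here.
LAB7 starts after LAB6 ends; LAB6 is clear from here.
LAB8 starts after LAB7 ends; LAB7 is clear from here.
LAB9 starts after LAB8 ends.
Every pair is clear; the schedule has no overlaps.

No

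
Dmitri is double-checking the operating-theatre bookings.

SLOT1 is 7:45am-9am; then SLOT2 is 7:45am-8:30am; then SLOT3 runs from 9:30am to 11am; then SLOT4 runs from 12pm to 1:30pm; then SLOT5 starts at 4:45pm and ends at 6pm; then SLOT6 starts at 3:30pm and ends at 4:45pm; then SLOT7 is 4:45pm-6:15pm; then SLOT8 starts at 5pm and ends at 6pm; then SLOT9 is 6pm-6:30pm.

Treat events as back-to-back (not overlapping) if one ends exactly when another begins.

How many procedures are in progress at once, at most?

3

Walk through starts and ends in time order (an end at T is processed before a start at T):
7:45am start SLOT1 → 1
7:45am start SLOT2 → 2
8:30am end SLOT2 → 1
9am end SLOT1 → 0
9:30am start SLOT3 → 1
11am end SLOT3 → 0
12pm start SLOT4 → 1
1:30pm end SLOT4 → 0
3:30pm start SLOT6 → 1
4:45pm end SLOT6 → 0
4:45pm start SLOT5 → 1
4:45pm start SLOT7 → 2
5pm start SLOT8 → 3
6pm end SLOT5 → 2
6pm end SLOT8 → 1
6pm start SLOT9 → 2
6:15pm end SLOT7 → 1
6:30pm end SLOT9 → 0
Peak is 3, at 5pm (SLOT5, SLOT7, SLOT8).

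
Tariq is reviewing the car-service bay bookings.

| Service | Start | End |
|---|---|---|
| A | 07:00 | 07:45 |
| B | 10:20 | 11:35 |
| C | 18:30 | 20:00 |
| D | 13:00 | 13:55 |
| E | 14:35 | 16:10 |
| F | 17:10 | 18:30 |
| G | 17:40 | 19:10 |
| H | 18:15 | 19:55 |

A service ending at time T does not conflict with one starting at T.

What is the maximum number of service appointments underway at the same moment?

3

Sweep the timeline, counting +1 at each start and −1 at each end (ends before starts at a tie):
07:00 start A → 1
07:45 end A → 0
10:20 start B → 1
11:35 end B → 0
13:00 start D → 1
13:55 end D → 0
14:35 start E → 1
16:10 end E → 0
17:10 start F → 1
17:40 start G → 2
18:15 start H → 3
18:30 end F → 2
18:30 start C → 3
19:10 end G → 2
19:55 end H → 1
20:00 end C → 0
Peak is 3, at 18:15 (F, G, H).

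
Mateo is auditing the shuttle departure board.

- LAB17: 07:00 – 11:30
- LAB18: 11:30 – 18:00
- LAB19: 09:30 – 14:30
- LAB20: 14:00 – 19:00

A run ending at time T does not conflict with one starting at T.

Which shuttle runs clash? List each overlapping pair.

Sorted by start: LAB17, LAB19, LAB18, LAB20.
LAB19 starts before LAB17 ends → LAB17 and LAB19 overlap.
LAB18 starts exactly when LAB17 ends (back-to-back, no overlap); LAB17 is clear from here.
LAB18 starts before LAB19 ends → LAB19 and LAB18 overlap.
LAB20 starts before LAB19 ends → LAB19 and LAB20 overlap.
LAB20 starts before LAB18 ends → LAB18 and LAB20 overlap.

LAB17 & LAB19, LAB18 & LAB19, LAB18 & LAB20, LAB19 & LAB20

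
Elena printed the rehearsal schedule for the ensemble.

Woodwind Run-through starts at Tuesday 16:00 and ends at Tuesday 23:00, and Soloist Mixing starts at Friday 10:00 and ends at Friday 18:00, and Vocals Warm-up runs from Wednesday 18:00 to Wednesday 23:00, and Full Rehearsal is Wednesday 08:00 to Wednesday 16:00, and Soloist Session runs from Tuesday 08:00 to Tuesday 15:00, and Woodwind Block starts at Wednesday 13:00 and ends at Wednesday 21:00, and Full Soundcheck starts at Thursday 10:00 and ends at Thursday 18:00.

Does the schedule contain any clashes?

Two intervals overlap when each starts before the other ends.
Sorted by start: Soloist Session, Woodwind Run-through, Full Rehearsal, Woodwind Block, Vocals Warm-up, Full Soundcheck, Soloist Mixing.
Woodwind Run-through starts after Soloist Session ends, so Soloist Session has no further overlaps.
Full Rehearsal starts after Woodwind Run-through ends, so Woodwind Run-through has no further overlaps.
Woodwind Block starts before Full Rehearsal ends → Full Rehearsal and Woodwind Block overlap.
That's a conflict, so the schedule is not conflict-free.

Yes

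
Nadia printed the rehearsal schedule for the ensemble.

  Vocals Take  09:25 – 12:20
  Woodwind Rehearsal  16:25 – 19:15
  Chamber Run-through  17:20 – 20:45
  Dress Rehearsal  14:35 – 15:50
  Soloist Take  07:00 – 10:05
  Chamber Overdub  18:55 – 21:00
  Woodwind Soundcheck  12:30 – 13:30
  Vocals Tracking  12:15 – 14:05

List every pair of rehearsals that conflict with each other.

Sorted by start: Soloist Take, Vocals Take, Vocals Tracking, Woodwind Soundcheck, Dress Rehearsal, Woodwind Rehearsal, Chamber Run-through, Chamber Overdub.
Vocals Take starts before Soloist Take ends → Soloist Take and Vocals Take overlap.
Vocals Tracking starts after Soloist Take ends, so Soloist Take has no further overlaps.
Vocals Tracking starts before Vocals Take ends → Vocals Take and Vocals Tracking overlap.
Woodwind Soundcheck starts after Vocals Take ends, so Vocals Take has no further overlaps.
Woodwind Soundcheck starts before Vocals Tracking ends → Vocals Tracking and Woodwind Soundcheck overlap.
Dress Rehearsal starts after Vocals Tracking ends, so Vocals Tracking has no further overlaps.
Dress Rehearsal starts after Woodwind Soundcheck ends, so Woodwind Soundcheck has no further overlaps.
Woodwind Rehearsal starts after Dress Rehearsal ends, so Dress Rehearsal has no further overlaps.
Chamber Run-through starts before Woodwind Rehearsal ends → Woodwind Rehearsal and Chamber Run-through overlap.
Chamber Overdub starts before Woodwind Rehearsal ends → Woodwind Rehearsal and Chamber Overdub overlap.
Chamber Overdub starts before Chamber Run-through ends → Chamber Run-through and Chamber Overdub overlap.

Chamber Overdub & Chamber Run-through, Chamber Overdub & Woodwind Rehearsal, Chamber Run-through & Woodwind Rehearsal, Soloist Take & Vocals Take, Vocals Take & Vocals Tracking, Vocals Tracking & Woodwind Soundcheck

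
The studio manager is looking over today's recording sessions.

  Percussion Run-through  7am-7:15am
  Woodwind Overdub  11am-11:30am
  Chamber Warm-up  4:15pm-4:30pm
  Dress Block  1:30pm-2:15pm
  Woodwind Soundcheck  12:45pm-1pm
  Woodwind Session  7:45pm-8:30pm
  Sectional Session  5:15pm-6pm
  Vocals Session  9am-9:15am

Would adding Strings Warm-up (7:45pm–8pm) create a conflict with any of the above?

Percussion Run-through: ends 7:15am at or before Strings Warm-up starts 7:45pm → clear.
Vocals Session: ends 9:15am at or before Strings Warm-up starts 7:45pm → clear.
Woodwind Overdub: ends 11:30am at or before Strings Warm-up starts 7:45pm → clear.
Woodwind Soundcheck: ends 1pm at or before Strings Warm-up starts 7:45pm → clear.
Dress Block: ends 2:15pm at or before Strings Warm-up starts 7:45pm → clear.
Chamber Warm-up: ends 4:30pm at or before Strings Warm-up starts 7:45pm → clear.
Sectional Session: ends 6pm at or before Strings Warm-up starts 7:45pm → clear.
Woodwind Session: starts 7:45pm before Strings Warm-up ends 8pm, and ends 8:30pm after Strings Warm-up starts 7:45pm → overlap.
Strings Warm-up overlaps Woodwind Session.

Yes — it overlaps Woodwind Session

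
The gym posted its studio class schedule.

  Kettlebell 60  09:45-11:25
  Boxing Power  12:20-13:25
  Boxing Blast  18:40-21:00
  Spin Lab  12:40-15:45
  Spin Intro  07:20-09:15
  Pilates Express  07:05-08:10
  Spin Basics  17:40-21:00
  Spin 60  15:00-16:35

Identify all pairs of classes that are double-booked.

Boxing Blast & Spin Basics, Boxing Power & Spin Lab, Pilates Express & Spin Intro, Spin 60 & Spin Lab

Two intervals overlap when each starts before the other ends.
Sorted by start: Pilates Express, Spin Intro, Kettlebell 60, Boxing Power, Spin Lab, Spin 60, Spin Basics, Boxing Blast.
Spin Intro starts before Pilates Express ends → Pilates Express and Spin Intro overlap.
Kettlebell 60 starts after Pilates Express ends, so nothing later overlaps Pilates Express either.
Kettlebell 60 starts after Spin Intro ends, so nothing later overlaps Spin Intro either.
Boxing Power starts after Kettlebell 60 ends, so nothing later overlaps Kettlebell 60 either.
Spin Lab starts before Boxing Power ends → Boxing Power and Spin Lab overlap.
Spin 60 starts after Boxing Power ends, so nothing later overlaps Boxing Power either.
Spin 60 starts before Spin Lab ends → Spin Lab and Spin 60 overlap.
Spin Basics starts after Spin Lab ends, so nothing later overlaps Spin Lab either.
Spin Basics starts after Spin 60 ends, so nothing later overlaps Spin 60 either.
Boxing Blast starts before Spin Basics ends → Spin Basics and Boxing Blast overlap.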